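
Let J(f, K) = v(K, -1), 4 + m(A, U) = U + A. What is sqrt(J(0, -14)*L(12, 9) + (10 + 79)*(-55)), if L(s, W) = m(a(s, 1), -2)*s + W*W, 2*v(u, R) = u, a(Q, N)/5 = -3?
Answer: 43*I*sqrt(2) ≈ 60.811*I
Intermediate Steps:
a(Q, N) = -15 (a(Q, N) = 5*(-3) = -15)
v(u, R) = u/2
m(A, U) = -4 + A + U (m(A, U) = -4 + (U + A) = -4 + (A + U) = -4 + A + U)
L(s, W) = W**2 - 21*s (L(s, W) = (-4 - 15 - 2)*s + W*W = -21*s + W**2 = W**2 - 21*s)
J(f, K) = K/2
sqrt(J(0, -14)*L(12, 9) + (10 + 79)*(-55)) = sqrt(((1/2)*(-14))*(9**2 - 21*12) + (10 + 79)*(-55)) = sqrt(-7*(81 - 252) + 89*(-55)) = sqrt(-7*(-171) - 4895) = sqrt(1197 - 4895) = sqrt(-3698) = 43*I*sqrt(2)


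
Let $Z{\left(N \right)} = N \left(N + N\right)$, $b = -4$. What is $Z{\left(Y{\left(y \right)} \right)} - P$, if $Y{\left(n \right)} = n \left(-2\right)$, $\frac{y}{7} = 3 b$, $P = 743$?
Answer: $55705$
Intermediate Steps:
$y = -84$ ($y = 7 \cdot 3 \left(-4\right) = 7 \left(-12\right) = -84$)
$Y{\left(n \right)} = - 2 n$
$Z{\left(N \right)} = 2 N^{2}$ ($Z{\left(N \right)} = N 2 N = 2 N^{2}$)
$Z{\left(Y{\left(y \right)} \right)} - P = 2 \left(\left(-2\right) \left(-84\right)\right)^{2} - 743 = 2 \cdot 168^{2} - 743 = 2 \cdot 28224 - 743 = 56448 - 743 = 55705$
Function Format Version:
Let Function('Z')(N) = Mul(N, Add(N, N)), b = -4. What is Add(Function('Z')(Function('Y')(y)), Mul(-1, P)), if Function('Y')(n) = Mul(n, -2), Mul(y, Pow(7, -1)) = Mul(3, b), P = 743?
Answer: 55705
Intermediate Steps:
y = -84 (y = Mul(7, Mul(3, -4)) = Mul(7, -12) = -84)
Function('Y')(n) = Mul(-2, n)
Function('Z')(N) = Mul(2, Pow(N, 2)) (Function('Z')(N) = Mul(N, Mul(2, N)) = Mul(2, Pow(N, 2)))
Add(Function('Z')(Function('Y')(y)), Mul(-1, P)) = Add(Mul(2, Pow(Mul(-2, -84), 2)), Mul(-1, 743)) = Add(Mul(2, Pow(168, 2)), -743) = Add(Mul(2, 28224), -743) = Add(56448, -743) = 55705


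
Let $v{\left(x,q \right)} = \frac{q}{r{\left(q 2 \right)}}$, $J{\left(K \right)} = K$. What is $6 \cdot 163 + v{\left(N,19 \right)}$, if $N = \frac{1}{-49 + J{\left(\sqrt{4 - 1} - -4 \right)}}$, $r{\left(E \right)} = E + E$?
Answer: $\frac{3913}{4} \approx 978.25$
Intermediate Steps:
$r{\left(E \right)} = 2 E$
$N = \frac{1}{-45 + \sqrt{3}}$ ($N = \frac{1}{-49 + \left(\sqrt{4 - 1} - -4\right)} = \frac{1}{-49 + \left(\sqrt{3} + 4\right)} = \frac{1}{-49 + \left(4 + \sqrt{3}\right)} = \frac{1}{-45 + \sqrt{3}} \approx -0.023112$)
$v{\left(x,q \right)} = \frac{1}{4}$ ($v{\left(x,q \right)} = \frac{q}{2 q 2} = \frac{q}{2 \cdot 2 q} = \frac{q}{4 q} = q \frac{1}{4 q} = \frac{1}{4}$)
$6 \cdot 163 + v{\left(N,19 \right)} = 6 \cdot 163 + \frac{1}{4} = 978 + \frac{1}{4} = \frac{3913}{4}$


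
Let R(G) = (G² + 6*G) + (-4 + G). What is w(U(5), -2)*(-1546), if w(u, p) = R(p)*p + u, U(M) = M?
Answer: -51018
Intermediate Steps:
R(G) = -4 + G² + 7*G
w(u, p) = u + p*(-4 + p² + 7*p) (w(u, p) = (-4 + p² + 7*p)*p + u = p*(-4 + p² + 7*p) + u = u + p*(-4 + p² + 7*p))
w(U(5), -2)*(-1546) = (5 - 2*(-4 + (-2)² + 7*(-2)))*(-1546) = (5 - 2*(-4 + 4 - 14))*(-1546) = (5 - 2*(-14))*(-1546) = (5 + 28)*(-1546) = 33*(-1546) = -51018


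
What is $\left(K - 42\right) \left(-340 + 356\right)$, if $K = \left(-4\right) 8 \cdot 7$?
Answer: $-4256$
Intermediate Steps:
$K = -224$ ($K = \left(-32\right) 7 = -224$)
$\left(K - 42\right) \left(-340 + 356\right) = \left(-224 - 42\right) \left(-340 + 356\right) = \left(-224 - 42\right) 16 = \left(-266\right) 16 = -4256$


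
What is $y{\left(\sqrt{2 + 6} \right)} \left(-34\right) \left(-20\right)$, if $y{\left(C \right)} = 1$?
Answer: $680$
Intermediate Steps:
$y{\left(\sqrt{2 + 6} \right)} \left(-34\right) \left(-20\right) = 1 \left(-34\right) \left(-20\right) = \left(-34\right) \left(-20\right) = 680$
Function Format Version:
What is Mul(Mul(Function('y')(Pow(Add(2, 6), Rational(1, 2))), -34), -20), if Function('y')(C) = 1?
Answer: 680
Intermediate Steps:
Mul(Mul(Function('y')(Pow(Add(2, 6), Rational(1, 2))), -34), -20) = Mul(Mul(1, -34), -20) = Mul(-34, -20) = 680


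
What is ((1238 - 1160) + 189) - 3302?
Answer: -3035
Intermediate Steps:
((1238 - 1160) + 189) - 3302 = (78 + 189) - 3302 = 267 - 3302 = -3035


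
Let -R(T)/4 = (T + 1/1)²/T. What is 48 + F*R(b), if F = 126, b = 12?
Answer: -7050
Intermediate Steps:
R(T) = -4*(1 + T)²/T (R(T) = -4*(T + 1/1)²/T = -4*(T + 1)²/T = -4*(1 + T)²/T)
48 + F*R(b) = 48 + 126*(-4*(1 + 12)²/12) = 48 + 126*(-4*1/12*13²) = 48 + 126*(-4*1/12*169) = 48 + 126*(-169/3) = 48 - 7098 = -7050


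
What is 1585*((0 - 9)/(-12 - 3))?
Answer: 951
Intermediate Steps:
1585*((0 - 9)/(-12 - 3)) = 1585*(-9/(-15)) = 1585*(-9*(-1/15)) = 1585*(3/5) = 951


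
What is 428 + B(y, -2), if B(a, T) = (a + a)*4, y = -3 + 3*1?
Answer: 428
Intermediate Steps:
y = 0 (y = -3 + 3 = 0)
B(a, T) = 8*a (B(a, T) = (2*a)*4 = 8*a)
428 + B(y, -2) = 428 + 8*0 = 428 + 0 = 428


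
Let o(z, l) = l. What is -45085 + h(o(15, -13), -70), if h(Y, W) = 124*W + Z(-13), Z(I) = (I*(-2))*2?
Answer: -53713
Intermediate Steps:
Z(I) = -4*I (Z(I) = -2*I*2 = -4*I)
h(Y, W) = 52 + 124*W (h(Y, W) = 124*W - 4*(-13) = 124*W + 52 = 52 + 124*W)
-45085 + h(o(15, -13), -70) = -45085 + (52 + 124*(-70)) = -45085 + (52 - 8680) = -45085 - 8628 = -53713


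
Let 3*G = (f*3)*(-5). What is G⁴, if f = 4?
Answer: 160000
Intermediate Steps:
G = -20 (G = ((4*3)*(-5))/3 = (12*(-5))/3 = (⅓)*(-60) = -20)
G⁴ = (-20)⁴ = 160000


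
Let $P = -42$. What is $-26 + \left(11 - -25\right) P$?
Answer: $-1538$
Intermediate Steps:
$-26 + \left(11 - -25\right) P = -26 + \left(11 - -25\right) \left(-42\right) = -26 + \left(11 + 25\right) \left(-42\right) = -26 + 36 \left(-42\right) = -26 - 1512 = -1538$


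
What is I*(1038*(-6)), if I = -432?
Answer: 2690496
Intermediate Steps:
I*(1038*(-6)) = -448416*(-6) = -432*(-6228) = 2690496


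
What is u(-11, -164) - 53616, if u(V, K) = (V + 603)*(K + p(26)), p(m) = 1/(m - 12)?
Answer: -1054632/7 ≈ -1.5066e+5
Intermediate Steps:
p(m) = 1/(-12 + m)
u(V, K) = (603 + V)*(1/14 + K) (u(V, K) = (V + 603)*(K + 1/(-12 + 26)) = (603 + V)*(K + 1/14) = (603 + V)*(1/14 + K))
u(-11, -164) - 53616 = (603/14 + 603*(-164) + (1/14)*(-11) - 164*(-11)) - 53616 = (603/14 - 98892 - 11/14 + 1804) - 53616 = -679320/7 - 53616 = -1054632/7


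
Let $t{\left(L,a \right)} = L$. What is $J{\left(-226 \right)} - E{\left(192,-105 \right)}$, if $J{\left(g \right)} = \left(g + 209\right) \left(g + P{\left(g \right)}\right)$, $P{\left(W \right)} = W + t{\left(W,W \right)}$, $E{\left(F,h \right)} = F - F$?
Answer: $11526$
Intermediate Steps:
$E{\left(F,h \right)} = 0$
$P{\left(W \right)} = 2 W$ ($P{\left(W \right)} = W + W = 2 W$)
$J{\left(g \right)} = 3 g \left(209 + g\right)$ ($J{\left(g \right)} = \left(g + 209\right) \left(g + 2 g\right) = \left(209 + g\right) 3 g = 3 g \left(209 + g\right)$)
$J{\left(-226 \right)} - E{\left(192,-105 \right)} = 3 \left(-226\right) \left(209 - 226\right) - 0 = 3 \left(-226\right) \left(-17\right) + 0 = 11526 + 0 = 11526$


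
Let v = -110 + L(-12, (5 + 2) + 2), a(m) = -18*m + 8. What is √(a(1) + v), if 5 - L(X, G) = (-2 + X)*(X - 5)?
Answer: I*√353 ≈ 18.788*I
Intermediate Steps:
a(m) = 8 - 18*m
L(X, G) = 5 - (-5 + X)*(-2 + X) (L(X, G) = 5 - (-2 + X)*(X - 5) = 5 - (-2 + X)*(-5 + X) = 5 - (-5 + X)*(-2 + X))
v = -343 (v = -110 + (-5 - 1*(-12)² + 7*(-12)) = -110 + (-5 - 1*144 - 84) = -110 + (-5 - 144 - 84) = -110 - 233 = -343)
√(a(1) + v) = √((8 - 18*1) - 343) = √((8 - 18) - 343) = √(-10 - 343) = √(-353) = I*√353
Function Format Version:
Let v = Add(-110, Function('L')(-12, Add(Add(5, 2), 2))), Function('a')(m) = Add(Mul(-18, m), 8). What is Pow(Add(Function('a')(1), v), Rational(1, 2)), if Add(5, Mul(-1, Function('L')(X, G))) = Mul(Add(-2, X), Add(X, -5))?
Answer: Mul(I, Pow(353, Rational(1, 2))) ≈ Mul(18.788, I)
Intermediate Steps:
Function('a')(m) = Add(8, Mul(-18, m))
Function('L')(X, G) = Add(5, Mul(-1, Add(-5, X), Add(-2, X))) (Function('L')(X, G) = Add(5, Mul(-1, Mul(Add(-2, X), Add(X, -5)))) = Add(5, Mul(-1, Mul(Add(-2, X), Add(-5, X)))) = Add(5, Mul(-1, Mul(Add(-5, X), Add(-2, X)))) = Add(5, Mul(-1, Add(-5, X), Add(-2, X))))
v = -343 (v = Add(-110, Add(-5, Mul(-1, Pow(-12, 2)), Mul(7, -12))) = Add(-110, Add(-5, Mul(-1, 144), -84)) = Add(-110, Add(-5, -144, -84)) = Add(-110, -233) = -343)
Pow(Add(Function('a')(1), v), Rational(1, 2)) = Pow(Add(Add(8, Mul(-18, 1)), -343), Rational(1, 2)) = Pow(Add(Add(8, -18), -343), Rational(1, 2)) = Pow(Add(-10, -343), Rational(1, 2)) = Pow(-353, Rational(1, 2)) = Mul(I, Pow(353, Rational(1, 2)))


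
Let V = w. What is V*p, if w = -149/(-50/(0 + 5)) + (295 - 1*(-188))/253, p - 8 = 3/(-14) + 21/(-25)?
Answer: 408629/3500 ≈ 116.75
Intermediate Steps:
p = 2431/350 (p = 8 + (3/(-14) + 21/(-25)) = 8 + (3*(-1/14) + 21*(-1/25)) = 8 + (-3/14 - 21/25) = 8 - 369/350 = 2431/350 ≈ 6.9457)
w = 1849/110 (w = -149/(-50/5) + (295 + 188)*(1/253) = -149/((⅕)*(-50)) + 483*(1/253) = -149/(-10) + 21/11 = -149*(-⅒) + 21/11 = 149/10 + 21/11 = 1849/110 ≈ 16.809)
V = 1849/110 ≈ 16.809
V*p = (1849/110)*(2431/350) = 408629/3500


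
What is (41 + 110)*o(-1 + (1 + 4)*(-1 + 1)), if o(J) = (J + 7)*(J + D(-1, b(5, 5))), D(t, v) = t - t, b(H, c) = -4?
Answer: -906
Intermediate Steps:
D(t, v) = 0
o(J) = J*(7 + J) (o(J) = (J + 7)*(J + 0) = (7 + J)*J = J*(7 + J))
(41 + 110)*o(-1 + (1 + 4)*(-1 + 1)) = (41 + 110)*((-1 + (1 + 4)*(-1 + 1))*(7 + (-1 + (1 + 4)*(-1 + 1)))) = 151*((-1 + 5*0)*(7 + (-1 + 5*0))) = 151*((-1 + 0)*(7 + (-1 + 0))) = 151*(-(7 - 1)) = 151*(-1*6) = 151*(-6) = -906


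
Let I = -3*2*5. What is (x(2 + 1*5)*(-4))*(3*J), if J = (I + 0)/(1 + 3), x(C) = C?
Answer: 630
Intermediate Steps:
I = -30 (I = -6*5 = -30)
J = -15/2 (J = (-30 + 0)/(1 + 3) = -30/4 = -30*¼ = -15/2 ≈ -7.5000)
(x(2 + 1*5)*(-4))*(3*J) = ((2 + 1*5)*(-4))*(3*(-15/2)) = ((2 + 5)*(-4))*(-45/2) = (7*(-4))*(-45/2) = -28*(-45/2) = 630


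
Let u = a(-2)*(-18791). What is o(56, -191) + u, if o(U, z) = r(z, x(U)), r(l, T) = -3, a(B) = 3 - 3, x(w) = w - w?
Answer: -3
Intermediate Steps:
x(w) = 0
a(B) = 0
u = 0 (u = 0*(-18791) = 0)
o(U, z) = -3
o(56, -191) + u = -3 + 0 = -3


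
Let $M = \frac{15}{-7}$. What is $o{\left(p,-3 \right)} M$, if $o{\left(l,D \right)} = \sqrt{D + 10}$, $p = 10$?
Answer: $- \frac{15 \sqrt{7}}{7} \approx -5.6695$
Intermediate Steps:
$o{\left(l,D \right)} = \sqrt{10 + D}$
$M = - \frac{15}{7}$ ($M = 15 \left(- \frac{1}{7}\right) = - \frac{15}{7} \approx -2.1429$)
$o{\left(p,-3 \right)} M = \sqrt{10 - 3} \left(- \frac{15}{7}\right) = \sqrt{7} \left(- \frac{15}{7}\right) = - \frac{15 \sqrt{7}}{7}$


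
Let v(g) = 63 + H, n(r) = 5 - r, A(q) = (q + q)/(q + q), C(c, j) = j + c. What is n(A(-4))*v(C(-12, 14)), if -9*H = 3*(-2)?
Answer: 764/3 ≈ 254.67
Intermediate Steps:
C(c, j) = c + j
A(q) = 1 (A(q) = (2*q)/((2*q)) = (2*q)*(1/(2*q)) = 1)
H = 2/3 (H = -(-2)/3 = -1/9*(-6) = 2/3 ≈ 0.66667)
v(g) = 191/3 (v(g) = 63 + 2/3 = 191/3)
n(A(-4))*v(C(-12, 14)) = (5 - 1*1)*(191/3) = (5 - 1)*(191/3) = 4*(191/3) = 764/3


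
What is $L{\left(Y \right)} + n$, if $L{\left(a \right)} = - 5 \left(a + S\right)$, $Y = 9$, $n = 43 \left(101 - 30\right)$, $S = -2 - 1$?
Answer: $3023$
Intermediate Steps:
$S = -3$ ($S = -2 - 1 = -3$)
$n = 3053$ ($n = 43 \cdot 71 = 3053$)
$L{\left(a \right)} = 15 - 5 a$ ($L{\left(a \right)} = - 5 \left(a - 3\right) = - 5 \left(-3 + a\right) = 15 - 5 a$)
$L{\left(Y \right)} + n = \left(15 - 45\right) + 3053 = -30 + 3053 = 3023$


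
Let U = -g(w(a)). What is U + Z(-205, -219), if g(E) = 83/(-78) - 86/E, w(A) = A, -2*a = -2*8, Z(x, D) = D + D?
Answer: -66485/156 ≈ -426.19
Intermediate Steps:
Z(x, D) = 2*D
a = 8 (a = -(-1)*8 = -1/2*(-16) = 8)
g(E) = -83/78 - 86/E (g(E) = 83*(-1/78) - 86/E = -83/78 - 86/E)
U = 1843/156 (U = -(-83/78 - 86/8) = -(-83/78 - 86*1/8) = -(-83/78 - 43/4) = -1*(-1843/156) = 1843/156 ≈ 11.814)
U + Z(-205, -219) = 1843/156 + 2*(-219) = 1843/156 - 438 = -66485/156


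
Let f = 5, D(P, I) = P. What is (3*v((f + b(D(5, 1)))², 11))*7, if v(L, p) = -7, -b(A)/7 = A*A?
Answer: -147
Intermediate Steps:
b(A) = -7*A² (b(A) = -7*A*A = -7*A²)
(3*v((f + b(D(5, 1)))², 11))*7 = (3*(-7))*7 = -21*7 = -147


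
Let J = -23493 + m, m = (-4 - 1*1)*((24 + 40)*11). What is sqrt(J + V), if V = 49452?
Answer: sqrt(22439) ≈ 149.80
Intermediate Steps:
m = -3520 (m = (-4 - 1)*(64*11) = -5*704 = -3520)
J = -27013 (J = -23493 - 3520 = -27013)
sqrt(J + V) = sqrt(-27013 + 49452) = sqrt(22439)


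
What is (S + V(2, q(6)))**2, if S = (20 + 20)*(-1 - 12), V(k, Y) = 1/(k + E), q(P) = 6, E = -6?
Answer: 4330561/16 ≈ 2.7066e+5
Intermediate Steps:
V(k, Y) = 1/(-6 + k) (V(k, Y) = 1/(k - 6) = 1/(-6 + k))
S = -520 (S = 40*(-13) = -520)
(S + V(2, q(6)))**2 = (-520 + 1/(-6 + 2))**2 = (-520 + 1/(-4))**2 = (-520 - 1/4)**2 = (-2081/4)**2 = 4330561/16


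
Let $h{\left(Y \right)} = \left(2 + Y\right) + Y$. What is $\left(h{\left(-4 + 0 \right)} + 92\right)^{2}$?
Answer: $7396$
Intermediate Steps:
$h{\left(Y \right)} = 2 + 2 Y$
$\left(h{\left(-4 + 0 \right)} + 92\right)^{2} = \left(\left(2 + 2 \left(-4 + 0\right)\right) + 92\right)^{2} = \left(\left(2 + 2 \left(-4\right)\right) + 92\right)^{2} = \left(\left(2 - 8\right) + 92\right)^{2} = \left(-6 + 92\right)^{2} = 86^{2} = 7396$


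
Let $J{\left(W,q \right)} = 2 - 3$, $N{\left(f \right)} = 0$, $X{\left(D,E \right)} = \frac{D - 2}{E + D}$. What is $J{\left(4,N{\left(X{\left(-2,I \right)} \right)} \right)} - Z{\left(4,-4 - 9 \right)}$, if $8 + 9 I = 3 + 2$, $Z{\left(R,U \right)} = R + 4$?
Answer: $-9$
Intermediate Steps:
$Z{\left(R,U \right)} = 4 + R$
$I = - \frac{1}{3}$ ($I = - \frac{8}{9} + \frac{3 + 2}{9} = - \frac{8}{9} + \frac{1}{9} \cdot 5 = - \frac{8}{9} + \frac{5}{9} = - \frac{1}{3} \approx -0.33333$)
$X{\left(D,E \right)} = \frac{-2 + D}{D + E}$
$J{\left(W,q \right)} = -1$ ($J{\left(W,q \right)} = 2 - 3 = -1$)
$J{\left(4,N{\left(X{\left(-2,I \right)} \right)} \right)} - Z{\left(4,-4 - 9 \right)} = -1 - \left(4 + 4\right) = -1 - 8 = -9$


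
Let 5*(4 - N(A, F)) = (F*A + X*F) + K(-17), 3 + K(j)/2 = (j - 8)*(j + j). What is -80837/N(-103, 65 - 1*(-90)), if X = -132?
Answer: -404185/34751 ≈ -11.631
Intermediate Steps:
K(j) = -6 + 4*j*(-8 + j) (K(j) = -6 + 2*((j - 8)*(j + j)) = -6 + 2*((-8 + j)*(2*j)) = -6 + 2*(2*j*(-8 + j)) = -6 + 4*j*(-8 + j))
N(A, F) = -1674/5 + 132*F/5 - A*F/5 (N(A, F) = 4 - ((F*A - 132*F) + (-6 - 32*(-17) + 4*(-17)²))/5 = 4 - ((A*F - 132*F) + (-6 + 544 + 4*289))/5 = 4 - ((-132*F + A*F) + (-6 + 544 + 1156))/5 = 4 - ((-132*F + A*F) + 1694)/5 = 4 - (1694 - 132*F + A*F)/5 = 4 + (-1694/5 + 132*F/5 - A*F/5) = -1674/5 + 132*F/5 - A*F/5)
-80837/N(-103, 65 - 1*(-90)) = -80837/(-1674/5 + 132*(65 - 1*(-90))/5 - ⅕*(-103)*(65 - 1*(-90))) = -80837/(-1674/5 + 132*(65 + 90)/5 - ⅕*(-103)*(65 + 90)) = -80837/(-1674/5 + (132/5)*155 - ⅕*(-103)*155) = -80837/(-1674/5 + 4092 + 3193) = -80837/34751/5 = -80837*5/34751 = -404185/34751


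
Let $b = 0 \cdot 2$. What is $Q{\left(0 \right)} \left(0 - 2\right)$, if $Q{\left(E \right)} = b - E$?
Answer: $0$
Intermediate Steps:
$b = 0$
$Q{\left(E \right)} = - E$ ($Q{\left(E \right)} = 0 - E = - E$)
$Q{\left(0 \right)} \left(0 - 2\right) = \left(-1\right) 0 \left(0 - 2\right) = 0 \left(-2\right) = 0$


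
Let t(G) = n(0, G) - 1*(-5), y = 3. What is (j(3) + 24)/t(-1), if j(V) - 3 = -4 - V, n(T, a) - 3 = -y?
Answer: 4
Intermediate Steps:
n(T, a) = 0 (n(T, a) = 3 - 1*3 = 3 - 3 = 0)
j(V) = -1 - V (j(V) = 3 + (-4 - V) = -1 - V)
t(G) = 5 (t(G) = 0 - 1*(-5) = 0 + 5 = 5)
(j(3) + 24)/t(-1) = ((-1 - 1*3) + 24)/5 = ((-1 - 3) + 24)/5 = (-4 + 24)/5 = (⅕)*20 = 4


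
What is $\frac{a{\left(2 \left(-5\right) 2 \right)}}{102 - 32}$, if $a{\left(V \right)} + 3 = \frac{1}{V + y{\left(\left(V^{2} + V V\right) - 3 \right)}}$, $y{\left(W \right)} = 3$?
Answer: $- \frac{26}{595} \approx -0.043697$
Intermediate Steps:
$a{\left(V \right)} = -3 + \frac{1}{3 + V}$ ($a{\left(V \right)} = -3 + \frac{1}{V + 3} = -3 + \frac{1}{3 + V}$)
$\frac{a{\left(2 \left(-5\right) 2 \right)}}{102 - 32} = \frac{\frac{1}{3 + 2 \left(-5\right) 2} \left(-8 - 3 \cdot 2 \left(-5\right) 2\right)}{102 - 32} = \frac{\frac{1}{3 - 20} \left(-8 - 3 \left(\left(-10\right) 2\right)\right)}{70} = \frac{-8 - -60}{3 - 20} \cdot \frac{1}{70} = \frac{-8 + 60}{-17} \cdot \frac{1}{70} = \left(- \frac{1}{17}\right) 52 \cdot \frac{1}{70} = \left(- \frac{52}{17}\right) \frac{1}{70} = - \frac{26}{595}$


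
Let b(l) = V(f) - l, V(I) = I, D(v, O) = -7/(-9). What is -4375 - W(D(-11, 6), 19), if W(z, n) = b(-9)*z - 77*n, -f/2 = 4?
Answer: -26215/9 ≈ -2912.8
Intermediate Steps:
f = -8 (f = -2*4 = -8)
D(v, O) = 7/9 (D(v, O) = -7*(-1/9) = 7/9)
b(l) = -8 - l
W(z, n) = z - 77*n (W(z, n) = (-8 - 1*(-9))*z - 77*n = (-8 + 9)*z - 77*n = 1*z - 77*n = z - 77*n)
-4375 - W(D(-11, 6), 19) = -4375 - (7/9 - 77*19) = -4375 - (7/9 - 1463) = -4375 - 1*(-13160/9) = -4375 + 13160/9 = -26215/9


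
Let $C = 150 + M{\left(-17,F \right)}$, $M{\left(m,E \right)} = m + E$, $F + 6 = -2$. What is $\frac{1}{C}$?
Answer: $\frac{1}{125} \approx 0.008$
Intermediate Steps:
$F = -8$ ($F = -6 - 2 = -8$)
$M{\left(m,E \right)} = E + m$
$C = 125$ ($C = 150 - 25 = 125$)
$\frac{1}{C} = \frac{1}{125}$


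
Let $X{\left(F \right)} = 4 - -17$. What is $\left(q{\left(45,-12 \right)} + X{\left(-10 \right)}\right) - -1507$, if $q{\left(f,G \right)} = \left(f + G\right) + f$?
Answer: $1606$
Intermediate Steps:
$X{\left(F \right)} = 21$ ($X{\left(F \right)} = 4 + 17 = 21$)
$q{\left(f,G \right)} = G + 2 f$ ($q{\left(f,G \right)} = \left(G + f\right) + f = G + 2 f$)
$\left(q{\left(45,-12 \right)} + X{\left(-10 \right)}\right) - -1507 = \left(\left(-12 + 2 \cdot 45\right) + 21\right) - -1507 = \left(\left(-12 + 90\right) + 21\right) + 1507 = \left(78 + 21\right) + 1507 = 99 + 1507 = 1606$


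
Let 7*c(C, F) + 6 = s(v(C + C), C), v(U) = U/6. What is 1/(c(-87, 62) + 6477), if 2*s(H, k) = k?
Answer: 14/90579 ≈ 0.00015456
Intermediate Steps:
v(U) = U/6 (v(U) = U*(⅙) = U/6)
s(H, k) = k/2
c(C, F) = -6/7 + C/14 (c(C, F) = -6/7 + (C/2)/7 = -6/7 + C/14)
1/(c(-87, 62) + 6477) = 1/((-6/7 + (1/14)*(-87)) + 6477) = 1/((-6/7 - 87/14) + 6477) = 1/(-99/14 + 6477) = 1/(90579/14) = 14/90579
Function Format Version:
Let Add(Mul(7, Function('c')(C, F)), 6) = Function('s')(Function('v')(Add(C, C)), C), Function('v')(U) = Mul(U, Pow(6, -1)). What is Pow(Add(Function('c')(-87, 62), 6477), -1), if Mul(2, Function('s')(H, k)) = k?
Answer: Rational(14, 90579) ≈ 0.00015456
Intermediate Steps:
Function('v')(U) = Mul(Rational(1, 6), U) (Function('v')(U) = Mul(U, Rational(1, 6)) = Mul(Rational(1, 6), U))
Function('s')(H, k) = Mul(Rational(1, 2), k)
Function('c')(C, F) = Add(Rational(-6, 7), Mul(Rational(1, 14), C)) (Function('c')(C, F) = Add(Rational(-6, 7), Mul(Rational(1, 7), Mul(Rational(1, 2), C))) = Add(Rational(-6, 7), Mul(Rational(1, 14), C)))
Pow(Add(Function('c')(-87, 62), 6477), -1) = Pow(Add(Add(Rational(-6, 7), Mul(Rational(1, 14), -87)), 6477), -1) = Pow(Add(Add(Rational(-6, 7), Rational(-87, 14)), 6477), -1) = Pow(Add(Rational(-99, 14), 6477), -1) = Pow(Rational(90579, 14), -1) = Rational(14, 90579)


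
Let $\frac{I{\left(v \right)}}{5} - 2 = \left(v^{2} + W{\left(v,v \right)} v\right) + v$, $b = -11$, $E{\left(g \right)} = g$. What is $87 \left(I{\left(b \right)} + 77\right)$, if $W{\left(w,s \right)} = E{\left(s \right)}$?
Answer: $108054$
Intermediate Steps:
$W{\left(w,s \right)} = s$
$I{\left(v \right)} = 10 + 5 v + 10 v^{2}$ ($I{\left(v \right)} = 10 + 5 \left(\left(v^{2} + v v\right) + v\right) = 10 + 5 \left(\left(v^{2} + v^{2}\right) + v\right) = 10 + 5 \left(2 v^{2} + v\right) = 10 + 5 \left(v + 2 v^{2}\right) = 10 + \left(5 v + 10 v^{2}\right) = 10 + 5 v + 10 v^{2}$)
$87 \left(I{\left(b \right)} + 77\right) = 87 \left(\left(10 + 5 \left(-11\right) + 10 \left(-11\right)^{2}\right) + 77\right) = 87 \left(\left(10 - 55 + 10 \cdot 121\right) + 77\right) = 87 \left(\left(10 - 55 + 1210\right) + 77\right) = 87 \left(1165 + 77\right) = 87 \cdot 1242 = 108054$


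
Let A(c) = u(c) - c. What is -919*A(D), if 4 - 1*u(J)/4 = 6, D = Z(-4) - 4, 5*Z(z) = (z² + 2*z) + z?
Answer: 22056/5 ≈ 4411.2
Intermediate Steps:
Z(z) = z²/5 + 3*z/5 (Z(z) = ((z² + 2*z) + z)/5 = (z² + 3*z)/5 = z²/5 + 3*z/5)
D = -16/5 (D = (⅕)*(-4)*(3 - 4) - 4 = (⅕)*(-4)*(-1) - 4 = ⅘ - 4 = -16/5 ≈ -3.2000)
u(J) = -8 (u(J) = 16 - 4*6 = 16 - 24 = -8)
A(c) = -8 - c
-919*A(D) = -919*(-8 - 1*(-16/5)) = -919*(-8 + 16/5) = -919*(-24/5) = 22056/5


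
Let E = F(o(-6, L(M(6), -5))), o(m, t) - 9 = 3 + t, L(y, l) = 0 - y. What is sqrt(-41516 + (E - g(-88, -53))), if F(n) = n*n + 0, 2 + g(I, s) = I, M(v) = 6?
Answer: I*sqrt(41390) ≈ 203.45*I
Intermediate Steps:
L(y, l) = -y
o(m, t) = 12 + t (o(m, t) = 9 + (3 + t) = 12 + t)
g(I, s) = -2 + I
F(n) = n**2 (F(n) = n**2 + 0 = n**2)
E = 36 (E = (12 - 1*6)**2 = (12 - 6)**2 = 6**2 = 36)
sqrt(-41516 + (E - g(-88, -53))) = sqrt(-41516 + (36 - (-2 - 88))) = sqrt(-41516 + (36 - 1*(-90))) = sqrt(-41516 + (36 + 90)) = sqrt(-41516 + 126) = sqrt(-41390) = I*sqrt(41390)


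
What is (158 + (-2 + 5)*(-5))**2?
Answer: 20449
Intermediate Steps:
(158 + (-2 + 5)*(-5))**2 = (158 + 3*(-5))**2 = (158 - 15)**2 = 143**2 = 20449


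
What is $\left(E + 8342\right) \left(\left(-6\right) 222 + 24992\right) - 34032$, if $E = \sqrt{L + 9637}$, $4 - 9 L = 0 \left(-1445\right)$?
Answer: $197337688 + \frac{23660 \sqrt{86737}}{3} \approx 1.9966 \cdot 10^{8}$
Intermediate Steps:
$L = \frac{4}{9}$ ($L = \frac{4}{9} - \frac{0 \left(-1445\right)}{9} = \frac{4}{9} - 0 = \frac{4}{9} + 0 = \frac{4}{9} \approx 0.44444$)
$E = \frac{\sqrt{86737}}{3}$ ($E = \sqrt{\frac{4}{9} + 9637} = \sqrt{\frac{86737}{9}} = \frac{\sqrt{86737}}{3} \approx 98.171$)
$\left(E + 8342\right) \left(\left(-6\right) 222 + 24992\right) - 34032 = \left(\frac{\sqrt{86737}}{3} + 8342\right) \left(\left(-6\right) 222 + 24992\right) - 34032 = \left(8342 + \frac{\sqrt{86737}}{3}\right) \left(-1332 + 24992\right) - 34032 = \left(8342 + \frac{\sqrt{86737}}{3}\right) 23660 - 34032 = \left(197371720 + \frac{23660 \sqrt{86737}}{3}\right) - 34032 = 197337688 + \frac{23660 \sqrt{86737}}{3}$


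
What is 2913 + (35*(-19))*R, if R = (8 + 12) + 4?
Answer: -13047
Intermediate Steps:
R = 24 (R = 20 + 4 = 24)
2913 + (35*(-19))*R = 2913 + (35*(-19))*24 = 2913 - 665*24 = 2913 - 15960 = -13047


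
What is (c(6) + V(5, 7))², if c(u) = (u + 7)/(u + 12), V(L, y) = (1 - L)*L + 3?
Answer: 85849/324 ≈ 264.97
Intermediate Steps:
V(L, y) = 3 + L*(1 - L) (V(L, y) = L*(1 - L) + 3 = 3 + L*(1 - L))
c(u) = (7 + u)/(12 + u)
(c(6) + V(5, 7))² = ((7 + 6)/(12 + 6) + (3 + 5 - 1*5²))² = (13/18 + (3 + 5 - 1*25))² = ((1/18)*13 + (3 + 5 - 25))² = (13/18 - 17)² = (-293/18)² = 85849/324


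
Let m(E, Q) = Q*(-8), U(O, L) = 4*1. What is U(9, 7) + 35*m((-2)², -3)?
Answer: 844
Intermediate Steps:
U(O, L) = 4
m(E, Q) = -8*Q
U(9, 7) + 35*m((-2)², -3) = 4 + 35*(-8*(-3)) = 4 + 35*24 = 4 + 840 = 844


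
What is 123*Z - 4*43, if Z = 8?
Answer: 812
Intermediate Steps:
123*Z - 4*43 = 123*8 - 4*43 = 984 - 172 = 812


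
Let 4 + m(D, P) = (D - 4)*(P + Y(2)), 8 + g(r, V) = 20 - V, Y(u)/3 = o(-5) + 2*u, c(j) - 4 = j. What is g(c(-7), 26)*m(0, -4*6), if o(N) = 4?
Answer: 56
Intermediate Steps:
c(j) = 4 + j
Y(u) = 12 + 6*u (Y(u) = 3*(4 + 2*u) = 12 + 6*u)
g(r, V) = 12 - V (g(r, V) = -8 + (20 - V) = 12 - V)
m(D, P) = -4 + (-4 + D)*(24 + P) (m(D, P) = -4 + (D - 4)*(P + (12 + 6*2)) = -4 + (-4 + D)*(P + (12 + 12)) = -4 + (-4 + D)*(P + 24) = -4 + (-4 + D)*(24 + P))
g(c(-7), 26)*m(0, -4*6) = (12 - 1*26)*(-100 - (-16)*6 + 24*0 + 0*(-4*6)) = (12 - 26)*(-100 - 4*(-24) + 0 + 0*(-24)) = -14*(-100 + 96 + 0 + 0) = -14*(-4) = 56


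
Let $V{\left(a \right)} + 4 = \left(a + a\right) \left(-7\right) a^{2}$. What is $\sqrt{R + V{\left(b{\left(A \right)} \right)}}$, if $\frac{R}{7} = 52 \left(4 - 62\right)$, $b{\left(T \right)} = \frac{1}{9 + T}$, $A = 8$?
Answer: $\frac{i \sqrt{1763629674}}{289} \approx 145.31 i$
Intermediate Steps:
$R = -21112$ ($R = 7 \cdot 52 \left(4 - 62\right) = 7 \cdot 52 \left(-58\right) = 7 \left(-3016\right) = -21112$)
$V{\left(a \right)} = -4 - 14 a^{3}$ ($V{\left(a \right)} = -4 + \left(a + a\right) \left(-7\right) a^{2} = -4 + 2 a \left(-7\right) a^{2} = -4 + - 14 a a^{2} = -4 - 14 a^{3}$)
$\sqrt{R + V{\left(b{\left(A \right)} \right)}} = \sqrt{-21112 - \left(4 + 14 \left(\frac{1}{9 + 8}\right)^{3}\right)} = \sqrt{-21112 - \left(4 + 14 \left(\frac{1}{17}\right)^{3}\right)} = \sqrt{-21112 - \left(4 + \frac{14}{4913}\right)} = \sqrt{-21112 - \frac{19666}{4913}} = \sqrt{- \frac{103742922}{4913}} = \frac{i \sqrt{1763629674}}{289}$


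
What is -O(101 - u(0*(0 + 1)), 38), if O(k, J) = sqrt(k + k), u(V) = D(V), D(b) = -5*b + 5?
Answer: -8*sqrt(3) ≈ -13.856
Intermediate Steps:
D(b) = 5 - 5*b
u(V) = 5 - 5*V
O(k, J) = sqrt(2)*sqrt(k) (O(k, J) = sqrt(2*k) = sqrt(2)*sqrt(k))
-O(101 - u(0*(0 + 1)), 38) = -sqrt(2)*sqrt(101 - (5 - 0*(0 + 1))) = -sqrt(2)*sqrt(101 - (5 - 0)) = -sqrt(2)*sqrt(101 - (5 - 5*0)) = -sqrt(2)*sqrt(101 - (5 + 0)) = -sqrt(2)*sqrt(101 - 1*5) = -sqrt(2)*sqrt(101 - 5) = -sqrt(2)*sqrt(96) = -sqrt(2)*4*sqrt(6) = -8*sqrt(3)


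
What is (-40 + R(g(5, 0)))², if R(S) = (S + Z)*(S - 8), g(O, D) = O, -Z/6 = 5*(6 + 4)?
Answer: 714025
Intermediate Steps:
Z = -300 (Z = -30*(6 + 4) = -30*10 = -6*50 = -300)
R(S) = (-300 + S)*(-8 + S) (R(S) = (S - 300)*(S - 8) = (-300 + S)*(-8 + S))
(-40 + R(g(5, 0)))² = (-40 + (2400 + 5² - 308*5))² = (-40 + (2400 + 25 - 1540))² = (-40 + 885)² = 845² = 714025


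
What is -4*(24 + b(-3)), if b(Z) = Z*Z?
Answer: -132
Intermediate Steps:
b(Z) = Z**2
-4*(24 + b(-3)) = -4*(24 + (-3)**2) = -4*(24 + 9) = -4*33 = -132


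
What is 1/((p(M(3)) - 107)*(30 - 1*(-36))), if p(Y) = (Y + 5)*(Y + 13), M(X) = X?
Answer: 1/1386 ≈ 0.00072150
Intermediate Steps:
p(Y) = (5 + Y)*(13 + Y)
1/((p(M(3)) - 107)*(30 - 1*(-36))) = 1/(((65 + 3² + 18*3) - 107)*(30 - 1*(-36))) = 1/(((65 + 9 + 54) - 107)*(30 + 36)) = 1/((128 - 107)*66) = 1/(21*66) = 1/1386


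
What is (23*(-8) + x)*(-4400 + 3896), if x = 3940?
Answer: -1893024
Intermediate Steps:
(23*(-8) + x)*(-4400 + 3896) = (23*(-8) + 3940)*(-4400 + 3896) = (-184 + 3940)*(-504) = 3756*(-504) = -1893024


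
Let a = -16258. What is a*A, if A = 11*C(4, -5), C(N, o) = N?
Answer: -715352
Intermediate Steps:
A = 44 (A = 11*4 = 44)
a*A = -16258*44 = -715352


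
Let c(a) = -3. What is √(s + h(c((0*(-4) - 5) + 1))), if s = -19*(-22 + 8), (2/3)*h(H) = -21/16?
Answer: √16898/8 ≈ 16.249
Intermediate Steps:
h(H) = -63/32 (h(H) = 3*(-21/16)/2 = 3*(-21*1/16)/2 = (3/2)*(-21/16) = -63/32)
s = 266 (s = -19*(-14) = 266)
√(s + h(c((0*(-4) - 5) + 1))) = √(266 - 63/32) = √(8449/32) = √16898/8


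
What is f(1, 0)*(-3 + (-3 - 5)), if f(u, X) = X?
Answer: 0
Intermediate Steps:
f(1, 0)*(-3 + (-3 - 5)) = 0*(-3 + (-3 - 5)) = 0*(-3 - 8) = 0*(-11) = 0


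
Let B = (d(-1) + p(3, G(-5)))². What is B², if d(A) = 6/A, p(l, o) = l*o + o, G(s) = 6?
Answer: 104976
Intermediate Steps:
p(l, o) = o + l*o
B = 324 (B = (6/(-1) + 6*(1 + 3))² = (6*(-1) + 6*4)² = (-6 + 24)² = 18² = 324)
B² = 324² = 104976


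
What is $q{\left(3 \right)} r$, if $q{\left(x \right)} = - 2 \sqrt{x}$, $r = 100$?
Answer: $- 200 \sqrt{3} \approx -346.41$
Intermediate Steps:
$q{\left(3 \right)} r = - 2 \sqrt{3} \cdot 100 = - 200 \sqrt{3}$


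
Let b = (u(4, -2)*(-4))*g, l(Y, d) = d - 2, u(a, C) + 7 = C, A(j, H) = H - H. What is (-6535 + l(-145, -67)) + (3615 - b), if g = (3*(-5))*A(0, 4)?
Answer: -2989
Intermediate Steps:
A(j, H) = 0
u(a, C) = -7 + C
g = 0 (g = (3*(-5))*0 = -15*0 = 0)
l(Y, d) = -2 + d
b = 0 (b = ((-7 - 2)*(-4))*0 = -9*(-4)*0 = 36*0 = 0)
(-6535 + l(-145, -67)) + (3615 - b) = (-6535 + (-2 - 67)) + (3615 - 1*0) = (-6535 - 69) + (3615 + 0) = -6604 + 3615 = -2989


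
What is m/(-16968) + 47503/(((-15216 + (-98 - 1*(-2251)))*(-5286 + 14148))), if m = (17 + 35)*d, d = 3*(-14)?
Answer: 1500138175/11692194906 ≈ 0.12830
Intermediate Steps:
d = -42
m = -2184 (m = (17 + 35)*(-42) = 52*(-42) = -2184)
m/(-16968) + 47503/(((-15216 + (-98 - 1*(-2251)))*(-5286 + 14148))) = -2184/(-16968) + 47503/(((-15216 + (-98 - 1*(-2251)))*(-5286 + 14148))) = -2184*(-1/16968) + 47503/(((-15216 + (-98 + 2251))*8862)) = 13/101 + 47503/(((-15216 + 2153)*8862)) = 13/101 + 47503/((-13063*8862)) = 13/101 + 47503/(-115764306) = 13/101 + 47503*(-1/115764306) = 13/101 - 47503/115764306 = 1500138175/11692194906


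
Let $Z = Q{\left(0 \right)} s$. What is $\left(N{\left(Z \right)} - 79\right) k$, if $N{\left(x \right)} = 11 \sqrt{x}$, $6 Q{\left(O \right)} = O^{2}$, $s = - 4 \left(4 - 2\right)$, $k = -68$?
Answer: $5372$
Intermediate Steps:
$s = -8$ ($s = \left(-4\right) 2 = -8$)
$Q{\left(O \right)} = \frac{O^{2}}{6}$
$Z = 0$ ($Z = \frac{0^{2}}{6} \left(-8\right) = \frac{1}{6} \cdot 0 \left(-8\right) = 0 \left(-8\right) = 0$)
$\left(N{\left(Z \right)} - 79\right) k = \left(11 \sqrt{0} - 79\right) \left(-68\right) = \left(11 \cdot 0 - 79\right) \left(-68\right) = \left(0 - 79\right) \left(-68\right) = \left(-79\right) \left(-68\right) = 5372$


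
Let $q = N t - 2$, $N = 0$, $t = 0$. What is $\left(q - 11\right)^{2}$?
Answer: $169$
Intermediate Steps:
$q = -2$ ($q = 0 \cdot 0 - 2 = 0 - 2 = -2$)
$\left(q - 11\right)^{2} = \left(-2 - 11\right)^{2} = \left(-13\right)^{2} = 169$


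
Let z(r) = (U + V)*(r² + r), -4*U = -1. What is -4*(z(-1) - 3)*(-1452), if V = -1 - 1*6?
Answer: -17424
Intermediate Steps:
U = ¼ (U = -¼*(-1) = ¼ ≈ 0.25000)
V = -7 (V = -1 - 6 = -7)
z(r) = -27*r/4 - 27*r²/4 (z(r) = (¼ - 7)*(r² + r) = -27*(r + r²)/4 = -27*r/4 - 27*r²/4)
-4*(z(-1) - 3)*(-1452) = -4*((27/4)*(-1)*(-1 - 1*(-1)) - 3)*(-1452) = -4*((27/4)*(-1)*(-1 + 1) - 3)*(-1452) = -4*((27/4)*(-1)*0 - 3)*(-1452) = -4*(0 - 3)*(-1452) = -4*(-3)*(-1452) = 12*(-1452) = -17424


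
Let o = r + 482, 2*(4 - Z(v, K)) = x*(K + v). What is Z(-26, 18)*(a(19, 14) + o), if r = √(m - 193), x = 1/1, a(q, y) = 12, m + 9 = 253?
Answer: 3952 + 8*√51 ≈ 4009.1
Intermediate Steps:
m = 244 (m = -9 + 253 = 244)
x = 1 (x = 1*1 = 1)
r = √51 (r = √(244 - 193) = √51 ≈ 7.1414)
Z(v, K) = 4 - K/2 - v/2 (Z(v, K) = 4 - (K + v)/2 = 4 + (-K/2 - v/2) = 4 - K/2 - v/2)
o = 482 + √51 (o = √51 + 482 = 482 + √51 ≈ 489.14)
Z(-26, 18)*(a(19, 14) + o) = (4 - ½*18 - ½*(-26))*(12 + (482 + √51)) = (4 - 9 + 13)*(494 + √51) = 8*(494 + √51) = 3952 + 8*√51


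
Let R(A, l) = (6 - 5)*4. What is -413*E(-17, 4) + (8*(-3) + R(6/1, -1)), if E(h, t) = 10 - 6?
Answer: -1672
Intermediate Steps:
E(h, t) = 4
R(A, l) = 4 (R(A, l) = 1*4 = 4)
-413*E(-17, 4) + (8*(-3) + R(6/1, -1)) = -413*4 + (8*(-3) + 4) = -1652 + (-24 + 4) = -1652 - 20 = -1672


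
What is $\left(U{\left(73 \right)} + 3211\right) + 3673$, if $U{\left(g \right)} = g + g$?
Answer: $7030$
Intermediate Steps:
$U{\left(g \right)} = 2 g$
$\left(U{\left(73 \right)} + 3211\right) + 3673 = \left(2 \cdot 73 + 3211\right) + 3673 = \left(146 + 3211\right) + 3673 = 3357 + 3673 = 7030$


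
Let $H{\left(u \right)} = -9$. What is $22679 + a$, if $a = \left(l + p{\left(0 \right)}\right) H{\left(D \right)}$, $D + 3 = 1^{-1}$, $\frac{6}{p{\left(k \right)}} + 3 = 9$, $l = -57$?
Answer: $23183$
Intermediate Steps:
$p{\left(k \right)} = 1$ ($p{\left(k \right)} = \frac{6}{-3 + 9} = \frac{6}{6} = 6 \cdot \frac{1}{6} = 1$)
$D = -2$ ($D = -3 + 1^{-1} = -3 + 1 = -2$)
$a = 504$ ($a = \left(-57 + 1\right) \left(-9\right) = \left(-56\right) \left(-9\right) = 504$)
$22679 + a = 22679 + 504 = 23183$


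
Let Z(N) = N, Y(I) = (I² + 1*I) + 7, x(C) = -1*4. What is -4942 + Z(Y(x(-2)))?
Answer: -4923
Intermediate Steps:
x(C) = -4
Y(I) = 7 + I + I² (Y(I) = (I² + I) + 7 = (I + I²) + 7 = 7 + I + I²)
-4942 + Z(Y(x(-2))) = -4942 + (7 - 4 + (-4)²) = -4942 + (7 - 4 + 16) = -4942 + 19 = -4923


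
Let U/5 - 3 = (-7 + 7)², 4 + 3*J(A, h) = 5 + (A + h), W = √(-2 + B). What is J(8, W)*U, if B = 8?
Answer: 45 + 5*√6 ≈ 57.247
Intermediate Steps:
W = √6 (W = √(-2 + 8) = √6 ≈ 2.4495)
J(A, h) = ⅓ + A/3 + h/3 (J(A, h) = -4/3 + (5 + (A + h))/3 = -4/3 + (5 + A + h)/3 = -4/3 + (5/3 + A/3 + h/3) = ⅓ + A/3 + h/3)
U = 15 (U = 15 + 5*(-7 + 7)² = 15 + 5*0² = 15 + 5*0 = 15 + 0 = 15)
J(8, W)*U = (⅓ + (⅓)*8 + √6/3)*15 = (⅓ + 8/3 + √6/3)*15 = (3 + √6/3)*15 = 45 + 5*√6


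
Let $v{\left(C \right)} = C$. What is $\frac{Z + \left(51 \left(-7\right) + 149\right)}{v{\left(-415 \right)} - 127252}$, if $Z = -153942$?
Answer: $\frac{154150}{127667} \approx 1.2074$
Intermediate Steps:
$\frac{Z + \left(51 \left(-7\right) + 149\right)}{v{\left(-415 \right)} - 127252} = \frac{-153942 + \left(51 \left(-7\right) + 149\right)}{-415 - 127252} = \frac{-153942 + \left(-357 + 149\right)}{-127667} = \left(-153942 - 208\right) \left(- \frac{1}{127667}\right) = \left(-154150\right) \left(- \frac{1}{127667}\right) = \frac{154150}{127667}$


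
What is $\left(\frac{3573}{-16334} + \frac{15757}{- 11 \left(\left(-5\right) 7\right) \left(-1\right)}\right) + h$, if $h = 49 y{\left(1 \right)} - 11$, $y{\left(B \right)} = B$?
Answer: $- \frac{2826289}{898370} \approx -3.146$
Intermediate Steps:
$h = 38$ ($h = 49 \cdot 1 - 11 = 49 - 11 = 38$)
$\left(\frac{3573}{-16334} + \frac{15757}{- 11 \left(\left(-5\right) 7\right) \left(-1\right)}\right) + h = \left(\frac{3573}{-16334} + \frac{15757}{- 11 \left(\left(-5\right) 7\right) \left(-1\right)}\right) + 38 = \left(3573 \left(- \frac{1}{16334}\right) + \frac{15757}{\left(-11\right) \left(-35\right) \left(-1\right)}\right) + 38 = \left(- \frac{3573}{16334} + \frac{15757}{385 \left(-1\right)}\right) + 38 = \left(- \frac{3573}{16334} + \frac{15757}{-385}\right) + 38 = \left(- \frac{3573}{16334} + 15757 \left(- \frac{1}{385}\right)\right) + 38 = \left(- \frac{3573}{16334} - \frac{2251}{55}\right) + 38 = - \frac{36964349}{898370} + 38 = - \frac{2826289}{898370}$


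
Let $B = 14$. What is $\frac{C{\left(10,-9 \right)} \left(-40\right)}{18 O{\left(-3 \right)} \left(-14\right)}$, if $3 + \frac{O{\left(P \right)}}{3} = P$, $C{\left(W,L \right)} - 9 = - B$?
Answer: $\frac{25}{567} \approx 0.044092$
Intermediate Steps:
$C{\left(W,L \right)} = -5$ ($C{\left(W,L \right)} = 9 - 14 = -5$)
$O{\left(P \right)} = -9 + 3 P$
$\frac{C{\left(10,-9 \right)} \left(-40\right)}{18 O{\left(-3 \right)} \left(-14\right)} = \frac{\left(-5\right) \left(-40\right)}{18 \left(-9 + 3 \left(-3\right)\right) \left(-14\right)} = \frac{200}{18 \left(-9 - 9\right) \left(-14\right)} = \frac{200}{18 \left(-18\right) \left(-14\right)} = \frac{200}{\left(-324\right) \left(-14\right)} = \frac{200}{4536} = 200 \cdot \frac{1}{4536} = \frac{25}{567}$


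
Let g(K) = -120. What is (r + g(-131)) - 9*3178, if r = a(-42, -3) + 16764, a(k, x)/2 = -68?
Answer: -12094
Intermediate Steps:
a(k, x) = -136 (a(k, x) = 2*(-68) = -136)
r = 16628 (r = -136 + 16764 = 16628)
(r + g(-131)) - 9*3178 = (16628 - 120) - 9*3178 = 16508 - 28602 = -12094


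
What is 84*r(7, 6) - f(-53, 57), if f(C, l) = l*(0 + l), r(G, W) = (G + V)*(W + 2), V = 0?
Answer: 1455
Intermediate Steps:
r(G, W) = G*(2 + W) (r(G, W) = (G + 0)*(W + 2) = G*(2 + W))
f(C, l) = l**2 (f(C, l) = l*l = l**2)
84*r(7, 6) - f(-53, 57) = 84*(7*(2 + 6)) - 1*57**2 = 84*(7*8) - 1*3249 = 84*56 - 3249 = 4704 - 3249 = 1455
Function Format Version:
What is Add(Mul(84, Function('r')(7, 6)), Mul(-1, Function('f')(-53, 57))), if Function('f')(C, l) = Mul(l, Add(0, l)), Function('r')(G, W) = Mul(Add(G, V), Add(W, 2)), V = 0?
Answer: 1455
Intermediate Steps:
Function('r')(G, W) = Mul(G, Add(2, W)) (Function('r')(G, W) = Mul(Add(G, 0), Add(W, 2)) = Mul(G, Add(2, W)))
Function('f')(C, l) = Pow(l, 2) (Function('f')(C, l) = Mul(l, l) = Pow(l, 2))
Add(Mul(84, Function('r')(7, 6)), Mul(-1, Function('f')(-53, 57))) = Add(Mul(84, Mul(7, Add(2, 6))), Mul(-1, Pow(57, 2))) = Add(Mul(84, Mul(7, 8)), Mul(-1, 3249)) = Add(Mul(84, 56), -3249) = Add(4704, -3249) = 1455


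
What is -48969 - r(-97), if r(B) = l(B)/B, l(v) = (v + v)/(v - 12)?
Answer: -5337619/109 ≈ -48969.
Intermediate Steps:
l(v) = 2*v/(-12 + v) (l(v) = (2*v)/(-12 + v) = 2*v/(-12 + v))
r(B) = 2/(-12 + B) (r(B) = (2*B/(-12 + B))/B = 2/(-12 + B))
-48969 - r(-97) = -48969 - 2/(-12 - 97) = -48969 - 2/(-109) = -48969 - 2*(-1)/109 = -48969 - 1*(-2/109) = -48969 + 2/109 = -5337619/109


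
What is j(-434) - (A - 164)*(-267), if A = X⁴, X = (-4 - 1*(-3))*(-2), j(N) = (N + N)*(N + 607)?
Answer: -189680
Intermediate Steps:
j(N) = 2*N*(607 + N) (j(N) = (2*N)*(607 + N) = 2*N*(607 + N))
X = 2 (X = (-4 + 3)*(-2) = -1*(-2) = 2)
A = 16 (A = 2⁴ = 16)
j(-434) - (A - 164)*(-267) = 2*(-434)*(607 - 434) - (16 - 164)*(-267) = 2*(-434)*173 - (-148)*(-267) = -150164 - 1*39516 = -150164 - 39516 = -189680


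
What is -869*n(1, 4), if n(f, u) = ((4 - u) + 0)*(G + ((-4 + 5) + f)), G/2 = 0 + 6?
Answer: 0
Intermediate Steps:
G = 12 (G = 2*(0 + 6) = 2*6 = 12)
n(f, u) = (4 - u)*(13 + f) (n(f, u) = ((4 - u) + 0)*(12 + ((-4 + 5) + f)) = (4 - u)*(12 + (1 + f)) = (4 - u)*(13 + f))
-869*n(1, 4) = -869*(52 - 13*4 + 4*1 - 1*1*4) = -869*(52 - 52 + 4 - 4) = -869*0 = 0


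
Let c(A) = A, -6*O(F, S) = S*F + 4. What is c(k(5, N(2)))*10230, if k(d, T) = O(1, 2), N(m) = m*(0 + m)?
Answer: -10230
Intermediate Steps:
N(m) = m² (N(m) = m*m = m²)
O(F, S) = -⅔ - F*S/6 (O(F, S) = -(S*F + 4)/6 = -(F*S + 4)/6 = -(4 + F*S)/6 = -⅔ - F*S/6)
k(d, T) = -1 (k(d, T) = -⅔ - ⅙*1*2 = -⅔ - ⅓ = -1)
c(k(5, N(2)))*10230 = -1*10230 = -10230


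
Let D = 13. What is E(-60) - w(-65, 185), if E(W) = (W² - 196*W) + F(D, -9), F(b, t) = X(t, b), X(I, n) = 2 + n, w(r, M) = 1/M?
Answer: 2844374/185 ≈ 15375.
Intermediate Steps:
F(b, t) = 2 + b
E(W) = 15 + W² - 196*W (E(W) = (W² - 196*W) + (2 + 13) = (W² - 196*W) + 15 = 15 + W² - 196*W)
E(-60) - w(-65, 185) = (15 + (-60)² - 196*(-60)) - 1/185 = (15 + 3600 + 11760) - 1*1/185 = 15375 - 1/185 = 2844374/185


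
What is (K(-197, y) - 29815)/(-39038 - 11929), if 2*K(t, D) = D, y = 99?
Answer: 59531/101934 ≈ 0.58401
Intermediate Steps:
K(t, D) = D/2
(K(-197, y) - 29815)/(-39038 - 11929) = ((½)*99 - 29815)/(-39038 - 11929) = (99/2 - 29815)/(-50967) = -59531/2*(-1/50967) = 59531/101934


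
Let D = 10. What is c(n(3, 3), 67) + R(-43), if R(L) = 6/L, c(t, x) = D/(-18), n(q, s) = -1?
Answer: -269/387 ≈ -0.69509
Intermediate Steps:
c(t, x) = -5/9 (c(t, x) = 10/(-18) = 10*(-1/18) = -5/9)
c(n(3, 3), 67) + R(-43) = -5/9 + 6/(-43) = -5/9 + 6*(-1/43) = -5/9 - 6/43 = -269/387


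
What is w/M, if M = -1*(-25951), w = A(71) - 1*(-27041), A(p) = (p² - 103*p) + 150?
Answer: 24919/25951 ≈ 0.96023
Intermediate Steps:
A(p) = 150 + p² - 103*p
w = 24919 (w = (150 + 71² - 103*71) - 1*(-27041) = (150 + 5041 - 7313) + 27041 = -2122 + 27041 = 24919)
M = 25951
w/M = 24919/25951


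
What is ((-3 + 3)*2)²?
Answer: 0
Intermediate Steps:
((-3 + 3)*2)² = (0*2)² = 0² = 0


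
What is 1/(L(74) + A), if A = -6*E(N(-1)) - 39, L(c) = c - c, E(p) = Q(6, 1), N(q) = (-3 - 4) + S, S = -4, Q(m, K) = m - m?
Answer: -1/39 ≈ -0.025641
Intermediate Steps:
Q(m, K) = 0
N(q) = -11 (N(q) = (-3 - 4) - 4 = -7 - 4 = -11)
E(p) = 0
L(c) = 0
A = -39 (A = -6*0 - 39 = 0 - 39 = -39)
1/(L(74) + A) = 1/(0 - 39) = 1/(-39) = -1/39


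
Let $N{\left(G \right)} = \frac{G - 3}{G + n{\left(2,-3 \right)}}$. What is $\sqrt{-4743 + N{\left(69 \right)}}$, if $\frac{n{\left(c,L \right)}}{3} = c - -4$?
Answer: $\frac{5 i \sqrt{159529}}{29} \approx 68.864 i$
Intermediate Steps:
$n{\left(c,L \right)} = 12 + 3 c$ ($n{\left(c,L \right)} = 3 \left(c - -4\right) = 3 \left(c + 4\right) = 3 \left(4 + c\right) = 12 + 3 c$)
$N{\left(G \right)} = \frac{-3 + G}{18 + G}$ ($N{\left(G \right)} = \frac{G - 3}{G + \left(12 + 3 \cdot 2\right)} = \frac{-3 + G}{G + \left(12 + 6\right)} = \frac{-3 + G}{G + 18} = \frac{-3 + G}{18 + G}$)
$\sqrt{-4743 + N{\left(69 \right)}} = \sqrt{-4743 + \frac{-3 + 69}{18 + 69}} = \sqrt{-4743 + \frac{1}{87} \cdot 66} = \sqrt{-4743 + \frac{22}{29}} = \sqrt{- \frac{137525}{29}} = \frac{5 i \sqrt{159529}}{29}$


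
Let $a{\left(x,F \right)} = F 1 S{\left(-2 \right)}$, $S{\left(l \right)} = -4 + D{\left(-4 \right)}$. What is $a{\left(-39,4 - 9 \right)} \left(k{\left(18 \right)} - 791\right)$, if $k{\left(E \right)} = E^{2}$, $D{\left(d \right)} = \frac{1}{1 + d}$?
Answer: $- \frac{30355}{3} \approx -10118.0$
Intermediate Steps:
$S{\left(l \right)} = - \frac{13}{3}$ ($S{\left(l \right)} = -4 + \frac{1}{1 - 4} = -4 + \frac{1}{-3} = -4 - \frac{1}{3} = - \frac{13}{3}$)
$a{\left(x,F \right)} = - \frac{13 F}{3}$ ($a{\left(x,F \right)} = F 1 \left(- \frac{13}{3}\right) = F \left(- \frac{13}{3}\right) = - \frac{13 F}{3}$)
$a{\left(-39,4 - 9 \right)} \left(k{\left(18 \right)} - 791\right) = - \frac{13 \left(4 - 9\right)}{3} \left(18^{2} - 791\right) = \left(- \frac{13}{3}\right) \left(-5\right) \left(324 - 791\right) = \frac{65}{3} \left(-467\right) = - \frac{30355}{3}$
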